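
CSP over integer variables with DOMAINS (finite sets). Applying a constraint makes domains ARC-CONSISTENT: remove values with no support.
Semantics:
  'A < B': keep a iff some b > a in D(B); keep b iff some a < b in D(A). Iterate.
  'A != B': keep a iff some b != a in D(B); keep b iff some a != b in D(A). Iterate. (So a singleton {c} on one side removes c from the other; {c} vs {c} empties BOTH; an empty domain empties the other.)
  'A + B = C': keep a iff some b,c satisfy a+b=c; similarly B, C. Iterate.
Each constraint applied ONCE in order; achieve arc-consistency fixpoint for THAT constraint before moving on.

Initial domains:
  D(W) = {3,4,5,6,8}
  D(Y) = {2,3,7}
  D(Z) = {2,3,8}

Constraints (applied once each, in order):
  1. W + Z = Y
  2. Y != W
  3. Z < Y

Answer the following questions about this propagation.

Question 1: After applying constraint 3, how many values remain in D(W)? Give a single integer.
Answer: 2

Derivation:
Constraint 1 (W + Z = Y) on D(W)={3,4,5,6,8} D(Z)={2,3,8} D(Y)={2,3,7}: W {3,4,5,6,8}->{4,5}; Z {2,3,8}->{2,3}; Y {2,3,7}->{7}
Constraint 2 (Y != W) on D(Y)={7} D(W)={4,5}: no change
Constraint 3 (Z < Y) on D(Z)={2,3} D(Y)={7}: no change
So after constraint 3: D(W)={4,5}, size = 2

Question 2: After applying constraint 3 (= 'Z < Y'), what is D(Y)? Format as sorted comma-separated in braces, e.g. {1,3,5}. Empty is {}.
Constraint 1 (W + Z = Y) on D(W)={3,4,5,6,8} D(Z)={2,3,8} D(Y)={2,3,7}: W {3,4,5,6,8}->{4,5}; Z {2,3,8}->{2,3}; Y {2,3,7}->{7}
Constraint 2 (Y != W) on D(Y)={7} D(W)={4,5}: no change
Constraint 3 (Z < Y) on D(Z)={2,3} D(Y)={7}: no change
So after constraint 3: D(Y) = {7}

Answer: {7}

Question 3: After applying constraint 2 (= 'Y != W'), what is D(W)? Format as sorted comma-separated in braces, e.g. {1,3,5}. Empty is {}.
Constraint 1 (W + Z = Y) on D(W)={3,4,5,6,8} D(Z)={2,3,8} D(Y)={2,3,7}: W {3,4,5,6,8}->{4,5}; Z {2,3,8}->{2,3}; Y {2,3,7}->{7}
Constraint 2 (Y != W) on D(Y)={7} D(W)={4,5}: no change
So after constraint 2: D(W) = {4,5}

Answer: {4,5}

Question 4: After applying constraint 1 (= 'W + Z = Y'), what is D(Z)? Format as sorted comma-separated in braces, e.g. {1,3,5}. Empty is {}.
Answer: {2,3}

Derivation:
Constraint 1 (W + Z = Y) on D(W)={3,4,5,6,8} D(Z)={2,3,8} D(Y)={2,3,7}: W {3,4,5,6,8}->{4,5}; Z {2,3,8}->{2,3}; Y {2,3,7}->{7}
So after constraint 1: D(Z) = {2,3}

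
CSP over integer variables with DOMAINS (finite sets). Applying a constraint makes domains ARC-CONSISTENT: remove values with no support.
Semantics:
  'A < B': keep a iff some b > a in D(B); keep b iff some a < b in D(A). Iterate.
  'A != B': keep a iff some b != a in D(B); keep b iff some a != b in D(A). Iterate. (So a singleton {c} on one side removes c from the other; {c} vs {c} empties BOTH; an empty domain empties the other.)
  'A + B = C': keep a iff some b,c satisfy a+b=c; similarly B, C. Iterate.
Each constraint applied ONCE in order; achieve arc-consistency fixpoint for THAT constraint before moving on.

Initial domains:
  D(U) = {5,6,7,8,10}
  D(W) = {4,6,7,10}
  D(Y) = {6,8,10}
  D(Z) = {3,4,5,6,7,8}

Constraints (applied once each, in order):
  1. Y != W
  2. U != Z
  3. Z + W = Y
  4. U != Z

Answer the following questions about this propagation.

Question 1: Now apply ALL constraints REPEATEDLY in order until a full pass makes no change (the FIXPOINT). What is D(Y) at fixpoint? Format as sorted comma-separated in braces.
Answer: {8,10}

Derivation:
pass 0 (initial): D(Y)={6,8,10}
pass 1: W {4,6,7,10}->{4,6,7}; Y {6,8,10}->{8,10}; Z {3,4,5,6,7,8}->{3,4,6}
pass 2: no change
Fixpoint after 2 passes: D(Y) = {8,10}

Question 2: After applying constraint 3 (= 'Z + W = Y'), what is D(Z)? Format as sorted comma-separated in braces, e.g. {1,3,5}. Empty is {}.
Constraint 1 (Y != W) on D(Y)={6,8,10} D(W)={4,6,7,10}: no change
Constraint 2 (U != Z) on D(U)={5,6,7,8,10} D(Z)={3,4,5,6,7,8}: no change
Constraint 3 (Z + W = Y) on D(Z)={3,4,5,6,7,8} D(W)={4,6,7,10} D(Y)={6,8,10}: Z {3,4,5,6,7,8}->{3,4,6}; W {4,6,7,10}->{4,6,7}; Y {6,8,10}->{8,10}
So after constraint 3: D(Z) = {3,4,6}

Answer: {3,4,6}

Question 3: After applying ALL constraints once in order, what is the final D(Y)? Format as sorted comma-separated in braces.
Constraint 1 (Y != W) on D(Y)={6,8,10} D(W)={4,6,7,10}: no change
Constraint 2 (U != Z) on D(U)={5,6,7,8,10} D(Z)={3,4,5,6,7,8}: no change
Constraint 3 (Z + W = Y) on D(Z)={3,4,5,6,7,8} D(W)={4,6,7,10} D(Y)={6,8,10}: Z {3,4,5,6,7,8}->{3,4,6}; W {4,6,7,10}->{4,6,7}; Y {6,8,10}->{8,10}
Constraint 4 (U != Z) on D(U)={5,6,7,8,10} D(Z)={3,4,6}: no change
So after all 4 constraints: D(Y) = {8,10}

Answer: {8,10}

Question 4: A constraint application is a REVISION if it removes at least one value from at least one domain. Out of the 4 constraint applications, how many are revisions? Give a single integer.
Answer: 1

Derivation:
Constraint 1 (Y != W) on D(Y)={6,8,10} D(W)={4,6,7,10}: no change => not a revision
Constraint 2 (U != Z) on D(U)={5,6,7,8,10} D(Z)={3,4,5,6,7,8}: no change => not a revision
Constraint 3 (Z + W = Y) on D(Z)={3,4,5,6,7,8} D(W)={4,6,7,10} D(Y)={6,8,10}: Z {3,4,5,6,7,8}->{3,4,6}; W {4,6,7,10}->{4,6,7}; Y {6,8,10}->{8,10} => REVISION
Constraint 4 (U != Z) on D(U)={5,6,7,8,10} D(Z)={3,4,6}: no change => not a revision
Total revisions = 1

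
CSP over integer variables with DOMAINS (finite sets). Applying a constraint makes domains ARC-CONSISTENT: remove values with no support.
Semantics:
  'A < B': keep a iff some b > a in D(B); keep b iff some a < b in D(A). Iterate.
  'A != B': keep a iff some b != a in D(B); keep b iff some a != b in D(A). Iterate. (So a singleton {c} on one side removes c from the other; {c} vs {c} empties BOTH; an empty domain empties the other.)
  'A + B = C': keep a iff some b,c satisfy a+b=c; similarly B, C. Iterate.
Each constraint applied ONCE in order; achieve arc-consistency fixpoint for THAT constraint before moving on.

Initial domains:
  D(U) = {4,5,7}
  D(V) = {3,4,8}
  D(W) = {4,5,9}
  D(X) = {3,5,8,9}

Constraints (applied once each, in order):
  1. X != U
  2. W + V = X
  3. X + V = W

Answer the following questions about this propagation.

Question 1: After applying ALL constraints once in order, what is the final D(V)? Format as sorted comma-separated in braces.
Constraint 1 (X != U) on D(X)={3,5,8,9} D(U)={4,5,7}: no change
Constraint 2 (W + V = X) on D(W)={4,5,9} D(V)={3,4,8} D(X)={3,5,8,9}: W {4,5,9}->{4,5}; V {3,4,8}->{3,4}; X {3,5,8,9}->{8,9}
Constraint 3 (X + V = W) on D(X)={8,9} D(V)={3,4} D(W)={4,5}: X {8,9}->{}; V {3,4}->{}; W {4,5}->{}
So after all 3 constraints: D(V) = {}

Answer: {}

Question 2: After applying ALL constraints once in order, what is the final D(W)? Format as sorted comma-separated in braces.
Constraint 1 (X != U) on D(X)={3,5,8,9} D(U)={4,5,7}: no change
Constraint 2 (W + V = X) on D(W)={4,5,9} D(V)={3,4,8} D(X)={3,5,8,9}: W {4,5,9}->{4,5}; V {3,4,8}->{3,4}; X {3,5,8,9}->{8,9}
Constraint 3 (X + V = W) on D(X)={8,9} D(V)={3,4} D(W)={4,5}: X {8,9}->{}; V {3,4}->{}; W {4,5}->{}
So after all 3 constraints: D(W) = {}

Answer: {}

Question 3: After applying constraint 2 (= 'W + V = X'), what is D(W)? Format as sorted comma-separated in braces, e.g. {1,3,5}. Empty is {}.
Constraint 1 (X != U) on D(X)={3,5,8,9} D(U)={4,5,7}: no change
Constraint 2 (W + V = X) on D(W)={4,5,9} D(V)={3,4,8} D(X)={3,5,8,9}: W {4,5,9}->{4,5}; V {3,4,8}->{3,4}; X {3,5,8,9}->{8,9}
So after constraint 2: D(W) = {4,5}

Answer: {4,5}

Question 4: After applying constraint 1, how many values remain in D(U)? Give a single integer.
Answer: 3

Derivation:
Constraint 1 (X != U) on D(X)={3,5,8,9} D(U)={4,5,7}: no change
So after constraint 1: D(U)={4,5,7}, size = 3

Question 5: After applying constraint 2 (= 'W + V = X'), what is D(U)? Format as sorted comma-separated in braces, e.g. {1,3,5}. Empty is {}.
Constraint 1 (X != U) on D(X)={3,5,8,9} D(U)={4,5,7}: no change
Constraint 2 (W + V = X) on D(W)={4,5,9} D(V)={3,4,8} D(X)={3,5,8,9}: W {4,5,9}->{4,5}; V {3,4,8}->{3,4}; X {3,5,8,9}->{8,9}
So after constraint 2: D(U) = {4,5,7}

Answer: {4,5,7}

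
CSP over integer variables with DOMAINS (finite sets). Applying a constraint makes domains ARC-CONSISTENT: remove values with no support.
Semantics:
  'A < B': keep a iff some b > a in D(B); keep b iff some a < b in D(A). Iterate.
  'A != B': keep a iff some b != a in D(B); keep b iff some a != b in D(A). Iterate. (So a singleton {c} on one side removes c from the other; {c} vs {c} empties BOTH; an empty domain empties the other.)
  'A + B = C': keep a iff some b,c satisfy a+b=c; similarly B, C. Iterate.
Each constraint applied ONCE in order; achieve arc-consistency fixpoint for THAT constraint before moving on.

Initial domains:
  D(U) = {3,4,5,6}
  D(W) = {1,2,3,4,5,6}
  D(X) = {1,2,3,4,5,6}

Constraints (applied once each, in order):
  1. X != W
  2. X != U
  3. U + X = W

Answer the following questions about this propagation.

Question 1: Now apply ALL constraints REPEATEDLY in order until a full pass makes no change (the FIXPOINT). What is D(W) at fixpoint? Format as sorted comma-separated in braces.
pass 0 (initial): D(W)={1,2,3,4,5,6}
pass 1: U {3,4,5,6}->{3,4,5}; W {1,2,3,4,5,6}->{4,5,6}; X {1,2,3,4,5,6}->{1,2,3}
pass 2: no change
Fixpoint after 2 passes: D(W) = {4,5,6}

Answer: {4,5,6}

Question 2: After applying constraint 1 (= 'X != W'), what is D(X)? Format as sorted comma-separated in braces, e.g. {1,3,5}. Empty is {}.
Constraint 1 (X != W) on D(X)={1,2,3,4,5,6} D(W)={1,2,3,4,5,6}: no change
So after constraint 1: D(X) = {1,2,3,4,5,6}

Answer: {1,2,3,4,5,6}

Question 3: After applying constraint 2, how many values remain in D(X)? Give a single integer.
Constraint 1 (X != W) on D(X)={1,2,3,4,5,6} D(W)={1,2,3,4,5,6}: no change
Constraint 2 (X != U) on D(X)={1,2,3,4,5,6} D(U)={3,4,5,6}: no change
So after constraint 2: D(X)={1,2,3,4,5,6}, size = 6

Answer: 6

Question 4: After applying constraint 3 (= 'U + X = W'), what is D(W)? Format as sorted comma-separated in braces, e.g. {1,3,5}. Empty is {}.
Answer: {4,5,6}

Derivation:
Constraint 1 (X != W) on D(X)={1,2,3,4,5,6} D(W)={1,2,3,4,5,6}: no change
Constraint 2 (X != U) on D(X)={1,2,3,4,5,6} D(U)={3,4,5,6}: no change
Constraint 3 (U + X = W) on D(U)={3,4,5,6} D(X)={1,2,3,4,5,6} D(W)={1,2,3,4,5,6}: U {3,4,5,6}->{3,4,5}; X {1,2,3,4,5,6}->{1,2,3}; W {1,2,3,4,5,6}->{4,5,6}
So after constraint 3: D(W) = {4,5,6}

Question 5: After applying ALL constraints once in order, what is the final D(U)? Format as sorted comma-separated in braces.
Constraint 1 (X != W) on D(X)={1,2,3,4,5,6} D(W)={1,2,3,4,5,6}: no change
Constraint 2 (X != U) on D(X)={1,2,3,4,5,6} D(U)={3,4,5,6}: no change
Constraint 3 (U + X = W) on D(U)={3,4,5,6} D(X)={1,2,3,4,5,6} D(W)={1,2,3,4,5,6}: U {3,4,5,6}->{3,4,5}; X {1,2,3,4,5,6}->{1,2,3}; W {1,2,3,4,5,6}->{4,5,6}
So after all 3 constraints: D(U) = {3,4,5}

Answer: {3,4,5}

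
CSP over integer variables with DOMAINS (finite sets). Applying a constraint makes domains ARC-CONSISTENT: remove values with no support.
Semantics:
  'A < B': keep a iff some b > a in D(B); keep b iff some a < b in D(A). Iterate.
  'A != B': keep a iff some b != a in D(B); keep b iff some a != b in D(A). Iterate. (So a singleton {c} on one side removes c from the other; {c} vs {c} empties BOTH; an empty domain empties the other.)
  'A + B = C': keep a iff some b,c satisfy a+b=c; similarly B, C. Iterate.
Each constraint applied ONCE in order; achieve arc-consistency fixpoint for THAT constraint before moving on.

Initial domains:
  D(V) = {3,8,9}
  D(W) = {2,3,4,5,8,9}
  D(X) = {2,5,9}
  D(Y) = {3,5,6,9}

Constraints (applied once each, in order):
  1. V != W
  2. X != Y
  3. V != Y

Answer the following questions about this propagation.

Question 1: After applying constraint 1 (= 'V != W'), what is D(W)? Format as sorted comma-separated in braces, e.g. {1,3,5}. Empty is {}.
Constraint 1 (V != W) on D(V)={3,8,9} D(W)={2,3,4,5,8,9}: no change
So after constraint 1: D(W) = {2,3,4,5,8,9}

Answer: {2,3,4,5,8,9}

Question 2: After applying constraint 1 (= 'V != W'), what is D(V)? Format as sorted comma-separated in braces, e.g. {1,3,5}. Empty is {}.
Answer: {3,8,9}

Derivation:
Constraint 1 (V != W) on D(V)={3,8,9} D(W)={2,3,4,5,8,9}: no change
So after constraint 1: D(V) = {3,8,9}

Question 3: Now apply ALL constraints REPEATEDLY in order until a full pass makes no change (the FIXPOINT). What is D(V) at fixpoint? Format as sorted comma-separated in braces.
pass 0 (initial): D(V)={3,8,9}
pass 1: no change
Fixpoint after 1 passes: D(V) = {3,8,9}

Answer: {3,8,9}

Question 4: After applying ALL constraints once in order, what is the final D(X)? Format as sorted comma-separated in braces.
Constraint 1 (V != W) on D(V)={3,8,9} D(W)={2,3,4,5,8,9}: no change
Constraint 2 (X != Y) on D(X)={2,5,9} D(Y)={3,5,6,9}: no change
Constraint 3 (V != Y) on D(V)={3,8,9} D(Y)={3,5,6,9}: no change
So after all 3 constraints: D(X) = {2,5,9}

Answer: {2,5,9}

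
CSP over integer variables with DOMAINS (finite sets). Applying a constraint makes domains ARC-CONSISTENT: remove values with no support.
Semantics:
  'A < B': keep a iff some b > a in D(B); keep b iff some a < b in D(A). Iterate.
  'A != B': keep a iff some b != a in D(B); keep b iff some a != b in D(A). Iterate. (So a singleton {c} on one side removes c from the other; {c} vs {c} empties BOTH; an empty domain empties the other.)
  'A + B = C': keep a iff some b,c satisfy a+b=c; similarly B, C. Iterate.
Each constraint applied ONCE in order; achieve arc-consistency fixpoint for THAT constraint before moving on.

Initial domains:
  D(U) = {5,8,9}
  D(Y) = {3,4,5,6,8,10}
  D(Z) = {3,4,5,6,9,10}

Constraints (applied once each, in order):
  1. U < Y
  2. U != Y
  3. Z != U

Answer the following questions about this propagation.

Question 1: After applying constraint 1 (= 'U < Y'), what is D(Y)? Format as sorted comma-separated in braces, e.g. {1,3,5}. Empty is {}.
Constraint 1 (U < Y) on D(U)={5,8,9} D(Y)={3,4,5,6,8,10}: Y {3,4,5,6,8,10}->{6,8,10}
So after constraint 1: D(Y) = {6,8,10}

Answer: {6,8,10}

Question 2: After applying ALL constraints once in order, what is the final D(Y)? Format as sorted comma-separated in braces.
Answer: {6,8,10}

Derivation:
Constraint 1 (U < Y) on D(U)={5,8,9} D(Y)={3,4,5,6,8,10}: Y {3,4,5,6,8,10}->{6,8,10}
Constraint 2 (U != Y) on D(U)={5,8,9} D(Y)={6,8,10}: no change
Constraint 3 (Z != U) on D(Z)={3,4,5,6,9,10} D(U)={5,8,9}: no change
So after all 3 constraints: D(Y) = {6,8,10}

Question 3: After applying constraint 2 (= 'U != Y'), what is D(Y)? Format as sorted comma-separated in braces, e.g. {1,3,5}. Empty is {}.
Constraint 1 (U < Y) on D(U)={5,8,9} D(Y)={3,4,5,6,8,10}: Y {3,4,5,6,8,10}->{6,8,10}
Constraint 2 (U != Y) on D(U)={5,8,9} D(Y)={6,8,10}: no change
So after constraint 2: D(Y) = {6,8,10}

Answer: {6,8,10}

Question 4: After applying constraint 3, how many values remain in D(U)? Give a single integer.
Answer: 3

Derivation:
Constraint 1 (U < Y) on D(U)={5,8,9} D(Y)={3,4,5,6,8,10}: Y {3,4,5,6,8,10}->{6,8,10}
Constraint 2 (U != Y) on D(U)={5,8,9} D(Y)={6,8,10}: no change
Constraint 3 (Z != U) on D(Z)={3,4,5,6,9,10} D(U)={5,8,9}: no change
So after constraint 3: D(U)={5,8,9}, size = 3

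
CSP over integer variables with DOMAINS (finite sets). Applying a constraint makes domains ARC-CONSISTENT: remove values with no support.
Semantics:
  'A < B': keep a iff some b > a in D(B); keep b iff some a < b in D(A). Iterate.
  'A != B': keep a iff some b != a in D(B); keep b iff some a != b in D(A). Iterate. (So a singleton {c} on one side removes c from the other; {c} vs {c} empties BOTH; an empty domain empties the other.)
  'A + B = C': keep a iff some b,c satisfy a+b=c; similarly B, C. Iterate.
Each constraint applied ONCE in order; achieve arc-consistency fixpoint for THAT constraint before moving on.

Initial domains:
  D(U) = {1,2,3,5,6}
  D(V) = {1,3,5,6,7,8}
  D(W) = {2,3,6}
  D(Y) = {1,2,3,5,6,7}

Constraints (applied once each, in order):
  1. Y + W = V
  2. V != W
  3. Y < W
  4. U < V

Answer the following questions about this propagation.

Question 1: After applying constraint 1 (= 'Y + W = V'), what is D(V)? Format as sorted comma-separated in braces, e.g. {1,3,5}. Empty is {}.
Constraint 1 (Y + W = V) on D(Y)={1,2,3,5,6,7} D(W)={2,3,6} D(V)={1,3,5,6,7,8}: Y {1,2,3,5,6,7}->{1,2,3,5,6}; V {1,3,5,6,7,8}->{3,5,6,7,8}
So after constraint 1: D(V) = {3,5,6,7,8}

Answer: {3,5,6,7,8}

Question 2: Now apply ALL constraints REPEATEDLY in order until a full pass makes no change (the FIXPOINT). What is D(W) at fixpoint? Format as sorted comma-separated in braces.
pass 0 (initial): D(W)={2,3,6}
pass 1: V {1,3,5,6,7,8}->{3,5,6,7,8}; Y {1,2,3,5,6,7}->{1,2,3,5}
pass 2: no change
Fixpoint after 2 passes: D(W) = {2,3,6}

Answer: {2,3,6}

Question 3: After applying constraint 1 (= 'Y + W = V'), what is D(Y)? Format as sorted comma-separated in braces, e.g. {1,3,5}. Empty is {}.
Answer: {1,2,3,5,6}

Derivation:
Constraint 1 (Y + W = V) on D(Y)={1,2,3,5,6,7} D(W)={2,3,6} D(V)={1,3,5,6,7,8}: Y {1,2,3,5,6,7}->{1,2,3,5,6}; V {1,3,5,6,7,8}->{3,5,6,7,8}
So after constraint 1: D(Y) = {1,2,3,5,6}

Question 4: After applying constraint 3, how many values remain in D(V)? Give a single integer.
Answer: 5

Derivation:
Constraint 1 (Y + W = V) on D(Y)={1,2,3,5,6,7} D(W)={2,3,6} D(V)={1,3,5,6,7,8}: Y {1,2,3,5,6,7}->{1,2,3,5,6}; V {1,3,5,6,7,8}->{3,5,6,7,8}
Constraint 2 (V != W) on D(V)={3,5,6,7,8} D(W)={2,3,6}: no change
Constraint 3 (Y < W) on D(Y)={1,2,3,5,6} D(W)={2,3,6}: Y {1,2,3,5,6}->{1,2,3,5}
So after constraint 3: D(V)={3,5,6,7,8}, size = 5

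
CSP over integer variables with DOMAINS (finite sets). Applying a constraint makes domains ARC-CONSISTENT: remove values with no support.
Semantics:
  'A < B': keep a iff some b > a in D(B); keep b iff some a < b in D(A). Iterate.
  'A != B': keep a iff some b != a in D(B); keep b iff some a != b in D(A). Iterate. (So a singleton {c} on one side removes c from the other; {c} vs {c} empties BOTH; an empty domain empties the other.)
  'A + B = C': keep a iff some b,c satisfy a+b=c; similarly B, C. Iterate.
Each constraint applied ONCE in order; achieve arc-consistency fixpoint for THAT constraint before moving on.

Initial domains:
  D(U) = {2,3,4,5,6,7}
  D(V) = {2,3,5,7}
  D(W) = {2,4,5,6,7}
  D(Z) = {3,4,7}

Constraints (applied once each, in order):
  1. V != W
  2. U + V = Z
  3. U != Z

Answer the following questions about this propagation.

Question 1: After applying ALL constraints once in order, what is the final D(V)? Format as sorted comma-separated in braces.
Answer: {2,3,5}

Derivation:
Constraint 1 (V != W) on D(V)={2,3,5,7} D(W)={2,4,5,6,7}: no change
Constraint 2 (U + V = Z) on D(U)={2,3,4,5,6,7} D(V)={2,3,5,7} D(Z)={3,4,7}: U {2,3,4,5,6,7}->{2,4,5}; V {2,3,5,7}->{2,3,5}; Z {3,4,7}->{4,7}
Constraint 3 (U != Z) on D(U)={2,4,5} D(Z)={4,7}: no change
So after all 3 constraints: D(V) = {2,3,5}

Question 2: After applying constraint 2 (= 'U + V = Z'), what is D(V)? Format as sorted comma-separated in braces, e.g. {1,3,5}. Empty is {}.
Answer: {2,3,5}

Derivation:
Constraint 1 (V != W) on D(V)={2,3,5,7} D(W)={2,4,5,6,7}: no change
Constraint 2 (U + V = Z) on D(U)={2,3,4,5,6,7} D(V)={2,3,5,7} D(Z)={3,4,7}: U {2,3,4,5,6,7}->{2,4,5}; V {2,3,5,7}->{2,3,5}; Z {3,4,7}->{4,7}
So after constraint 2: D(V) = {2,3,5}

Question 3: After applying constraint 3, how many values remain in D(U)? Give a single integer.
Answer: 3

Derivation:
Constraint 1 (V != W) on D(V)={2,3,5,7} D(W)={2,4,5,6,7}: no change
Constraint 2 (U + V = Z) on D(U)={2,3,4,5,6,7} D(V)={2,3,5,7} D(Z)={3,4,7}: U {2,3,4,5,6,7}->{2,4,5}; V {2,3,5,7}->{2,3,5}; Z {3,4,7}->{4,7}
Constraint 3 (U != Z) on D(U)={2,4,5} D(Z)={4,7}: no change
So after constraint 3: D(U)={2,4,5}, size = 3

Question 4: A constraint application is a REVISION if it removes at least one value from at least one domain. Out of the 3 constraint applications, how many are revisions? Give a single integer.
Answer: 1

Derivation:
Constraint 1 (V != W) on D(V)={2,3,5,7} D(W)={2,4,5,6,7}: no change => not a revision
Constraint 2 (U + V = Z) on D(U)={2,3,4,5,6,7} D(V)={2,3,5,7} D(Z)={3,4,7}: U {2,3,4,5,6,7}->{2,4,5}; V {2,3,5,7}->{2,3,5}; Z {3,4,7}->{4,7} => REVISION
Constraint 3 (U != Z) on D(U)={2,4,5} D(Z)={4,7}: no change => not a revision
Total revisions = 1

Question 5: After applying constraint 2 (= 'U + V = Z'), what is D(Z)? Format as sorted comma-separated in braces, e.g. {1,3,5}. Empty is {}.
Constraint 1 (V != W) on D(V)={2,3,5,7} D(W)={2,4,5,6,7}: no change
Constraint 2 (U + V = Z) on D(U)={2,3,4,5,6,7} D(V)={2,3,5,7} D(Z)={3,4,7}: U {2,3,4,5,6,7}->{2,4,5}; V {2,3,5,7}->{2,3,5}; Z {3,4,7}->{4,7}
So after constraint 2: D(Z) = {4,7}

Answer: {4,7}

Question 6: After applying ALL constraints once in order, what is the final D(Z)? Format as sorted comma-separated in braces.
Constraint 1 (V != W) on D(V)={2,3,5,7} D(W)={2,4,5,6,7}: no change
Constraint 2 (U + V = Z) on D(U)={2,3,4,5,6,7} D(V)={2,3,5,7} D(Z)={3,4,7}: U {2,3,4,5,6,7}->{2,4,5}; V {2,3,5,7}->{2,3,5}; Z {3,4,7}->{4,7}
Constraint 3 (U != Z) on D(U)={2,4,5} D(Z)={4,7}: no change
So after all 3 constraints: D(Z) = {4,7}

Answer: {4,7}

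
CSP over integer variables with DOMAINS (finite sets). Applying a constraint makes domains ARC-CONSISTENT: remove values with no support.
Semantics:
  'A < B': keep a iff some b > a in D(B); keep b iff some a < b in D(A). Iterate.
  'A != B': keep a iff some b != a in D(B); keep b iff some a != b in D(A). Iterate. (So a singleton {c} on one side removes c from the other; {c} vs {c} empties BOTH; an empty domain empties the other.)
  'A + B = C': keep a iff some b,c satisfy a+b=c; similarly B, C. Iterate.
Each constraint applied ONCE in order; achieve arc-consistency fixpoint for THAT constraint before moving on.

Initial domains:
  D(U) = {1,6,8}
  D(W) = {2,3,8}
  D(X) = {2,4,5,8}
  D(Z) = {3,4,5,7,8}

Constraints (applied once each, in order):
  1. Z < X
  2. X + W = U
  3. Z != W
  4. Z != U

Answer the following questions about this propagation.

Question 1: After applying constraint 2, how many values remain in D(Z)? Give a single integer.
Constraint 1 (Z < X) on D(Z)={3,4,5,7,8} D(X)={2,4,5,8}: Z {3,4,5,7,8}->{3,4,5,7}; X {2,4,5,8}->{4,5,8}
Constraint 2 (X + W = U) on D(X)={4,5,8} D(W)={2,3,8} D(U)={1,6,8}: X {4,5,8}->{4,5}; W {2,3,8}->{2,3}; U {1,6,8}->{6,8}
So after constraint 2: D(Z)={3,4,5,7}, size = 4

Answer: 4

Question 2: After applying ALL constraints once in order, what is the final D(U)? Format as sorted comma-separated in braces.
Constraint 1 (Z < X) on D(Z)={3,4,5,7,8} D(X)={2,4,5,8}: Z {3,4,5,7,8}->{3,4,5,7}; X {2,4,5,8}->{4,5,8}
Constraint 2 (X + W = U) on D(X)={4,5,8} D(W)={2,3,8} D(U)={1,6,8}: X {4,5,8}->{4,5}; W {2,3,8}->{2,3}; U {1,6,8}->{6,8}
Constraint 3 (Z != W) on D(Z)={3,4,5,7} D(W)={2,3}: no change
Constraint 4 (Z != U) on D(Z)={3,4,5,7} D(U)={6,8}: no change
So after all 4 constraints: D(U) = {6,8}

Answer: {6,8}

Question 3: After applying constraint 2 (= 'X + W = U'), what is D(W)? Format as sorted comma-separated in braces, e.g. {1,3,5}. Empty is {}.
Answer: {2,3}

Derivation:
Constraint 1 (Z < X) on D(Z)={3,4,5,7,8} D(X)={2,4,5,8}: Z {3,4,5,7,8}->{3,4,5,7}; X {2,4,5,8}->{4,5,8}
Constraint 2 (X + W = U) on D(X)={4,5,8} D(W)={2,3,8} D(U)={1,6,8}: X {4,5,8}->{4,5}; W {2,3,8}->{2,3}; U {1,6,8}->{6,8}
So after constraint 2: D(W) = {2,3}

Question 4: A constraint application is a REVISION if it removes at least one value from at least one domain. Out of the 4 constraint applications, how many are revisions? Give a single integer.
Answer: 2

Derivation:
Constraint 1 (Z < X) on D(Z)={3,4,5,7,8} D(X)={2,4,5,8}: Z {3,4,5,7,8}->{3,4,5,7}; X {2,4,5,8}->{4,5,8} => REVISION
Constraint 2 (X + W = U) on D(X)={4,5,8} D(W)={2,3,8} D(U)={1,6,8}: X {4,5,8}->{4,5}; W {2,3,8}->{2,3}; U {1,6,8}->{6,8} => REVISION
Constraint 3 (Z != W) on D(Z)={3,4,5,7} D(W)={2,3}: no change => not a revision
Constraint 4 (Z != U) on D(Z)={3,4,5,7} D(U)={6,8}: no change => not a revision
Total revisions = 2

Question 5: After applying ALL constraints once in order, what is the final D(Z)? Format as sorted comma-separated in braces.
Answer: {3,4,5,7}

Derivation:
Constraint 1 (Z < X) on D(Z)={3,4,5,7,8} D(X)={2,4,5,8}: Z {3,4,5,7,8}->{3,4,5,7}; X {2,4,5,8}->{4,5,8}
Constraint 2 (X + W = U) on D(X)={4,5,8} D(W)={2,3,8} D(U)={1,6,8}: X {4,5,8}->{4,5}; W {2,3,8}->{2,3}; U {1,6,8}->{6,8}
Constraint 3 (Z != W) on D(Z)={3,4,5,7} D(W)={2,3}: no change
Constraint 4 (Z != U) on D(Z)={3,4,5,7} D(U)={6,8}: no change
So after all 4 constraints: D(Z) = {3,4,5,7}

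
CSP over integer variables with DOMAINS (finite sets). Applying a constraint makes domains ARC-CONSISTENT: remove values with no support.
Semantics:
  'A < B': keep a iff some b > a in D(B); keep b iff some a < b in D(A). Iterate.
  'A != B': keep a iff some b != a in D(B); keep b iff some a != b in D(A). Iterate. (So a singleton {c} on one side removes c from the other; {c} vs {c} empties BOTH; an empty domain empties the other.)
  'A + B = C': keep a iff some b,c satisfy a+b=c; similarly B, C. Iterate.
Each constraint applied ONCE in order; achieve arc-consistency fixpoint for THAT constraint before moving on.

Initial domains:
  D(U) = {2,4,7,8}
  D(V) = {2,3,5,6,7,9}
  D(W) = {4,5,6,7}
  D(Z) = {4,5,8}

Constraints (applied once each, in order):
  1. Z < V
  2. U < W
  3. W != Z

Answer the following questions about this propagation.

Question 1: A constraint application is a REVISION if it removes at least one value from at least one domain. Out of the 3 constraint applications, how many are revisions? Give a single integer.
Answer: 2

Derivation:
Constraint 1 (Z < V) on D(Z)={4,5,8} D(V)={2,3,5,6,7,9}: V {2,3,5,6,7,9}->{5,6,7,9} => REVISION
Constraint 2 (U < W) on D(U)={2,4,7,8} D(W)={4,5,6,7}: U {2,4,7,8}->{2,4} => REVISION
Constraint 3 (W != Z) on D(W)={4,5,6,7} D(Z)={4,5,8}: no change => not a revision
Total revisions = 2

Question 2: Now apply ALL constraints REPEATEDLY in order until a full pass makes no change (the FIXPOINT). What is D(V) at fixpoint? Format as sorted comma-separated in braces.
Answer: {5,6,7,9}

Derivation:
pass 0 (initial): D(V)={2,3,5,6,7,9}
pass 1: U {2,4,7,8}->{2,4}; V {2,3,5,6,7,9}->{5,6,7,9}
pass 2: no change
Fixpoint after 2 passes: D(V) = {5,6,7,9}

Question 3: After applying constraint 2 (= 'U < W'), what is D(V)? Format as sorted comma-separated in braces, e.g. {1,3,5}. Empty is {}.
Answer: {5,6,7,9}

Derivation:
Constraint 1 (Z < V) on D(Z)={4,5,8} D(V)={2,3,5,6,7,9}: V {2,3,5,6,7,9}->{5,6,7,9}
Constraint 2 (U < W) on D(U)={2,4,7,8} D(W)={4,5,6,7}: U {2,4,7,8}->{2,4}
So after constraint 2: D(V) = {5,6,7,9}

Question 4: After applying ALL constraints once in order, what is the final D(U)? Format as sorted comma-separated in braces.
Constraint 1 (Z < V) on D(Z)={4,5,8} D(V)={2,3,5,6,7,9}: V {2,3,5,6,7,9}->{5,6,7,9}
Constraint 2 (U < W) on D(U)={2,4,7,8} D(W)={4,5,6,7}: U {2,4,7,8}->{2,4}
Constraint 3 (W != Z) on D(W)={4,5,6,7} D(Z)={4,5,8}: no change
So after all 3 constraints: D(U) = {2,4}

Answer: {2,4}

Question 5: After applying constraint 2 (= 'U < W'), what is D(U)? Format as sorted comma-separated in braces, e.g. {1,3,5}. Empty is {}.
Answer: {2,4}

Derivation:
Constraint 1 (Z < V) on D(Z)={4,5,8} D(V)={2,3,5,6,7,9}: V {2,3,5,6,7,9}->{5,6,7,9}
Constraint 2 (U < W) on D(U)={2,4,7,8} D(W)={4,5,6,7}: U {2,4,7,8}->{2,4}
So after constraint 2: D(U) = {2,4}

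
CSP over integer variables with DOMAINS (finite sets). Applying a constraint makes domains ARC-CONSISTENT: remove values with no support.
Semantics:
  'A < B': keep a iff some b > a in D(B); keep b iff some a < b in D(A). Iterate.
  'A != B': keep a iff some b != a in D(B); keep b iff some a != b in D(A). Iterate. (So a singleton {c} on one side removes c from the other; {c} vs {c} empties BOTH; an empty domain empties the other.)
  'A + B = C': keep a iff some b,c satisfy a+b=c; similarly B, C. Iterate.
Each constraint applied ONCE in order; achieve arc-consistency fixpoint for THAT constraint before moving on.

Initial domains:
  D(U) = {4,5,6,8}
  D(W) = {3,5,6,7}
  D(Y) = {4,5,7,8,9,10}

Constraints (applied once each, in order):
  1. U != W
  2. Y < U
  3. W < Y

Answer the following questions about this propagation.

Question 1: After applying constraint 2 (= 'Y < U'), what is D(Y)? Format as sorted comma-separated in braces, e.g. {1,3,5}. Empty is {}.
Answer: {4,5,7}

Derivation:
Constraint 1 (U != W) on D(U)={4,5,6,8} D(W)={3,5,6,7}: no change
Constraint 2 (Y < U) on D(Y)={4,5,7,8,9,10} D(U)={4,5,6,8}: Y {4,5,7,8,9,10}->{4,5,7}; U {4,5,6,8}->{5,6,8}
So after constraint 2: D(Y) = {4,5,7}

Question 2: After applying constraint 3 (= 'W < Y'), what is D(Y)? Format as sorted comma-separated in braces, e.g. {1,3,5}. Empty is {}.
Constraint 1 (U != W) on D(U)={4,5,6,8} D(W)={3,5,6,7}: no change
Constraint 2 (Y < U) on D(Y)={4,5,7,8,9,10} D(U)={4,5,6,8}: Y {4,5,7,8,9,10}->{4,5,7}; U {4,5,6,8}->{5,6,8}
Constraint 3 (W < Y) on D(W)={3,5,6,7} D(Y)={4,5,7}: W {3,5,6,7}->{3,5,6}
So after constraint 3: D(Y) = {4,5,7}

Answer: {4,5,7}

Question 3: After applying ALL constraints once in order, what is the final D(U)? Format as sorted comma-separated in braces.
Answer: {5,6,8}

Derivation:
Constraint 1 (U != W) on D(U)={4,5,6,8} D(W)={3,5,6,7}: no change
Constraint 2 (Y < U) on D(Y)={4,5,7,8,9,10} D(U)={4,5,6,8}: Y {4,5,7,8,9,10}->{4,5,7}; U {4,5,6,8}->{5,6,8}
Constraint 3 (W < Y) on D(W)={3,5,6,7} D(Y)={4,5,7}: W {3,5,6,7}->{3,5,6}
So after all 3 constraints: D(U) = {5,6,8}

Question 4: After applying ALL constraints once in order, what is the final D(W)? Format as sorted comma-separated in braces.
Constraint 1 (U != W) on D(U)={4,5,6,8} D(W)={3,5,6,7}: no change
Constraint 2 (Y < U) on D(Y)={4,5,7,8,9,10} D(U)={4,5,6,8}: Y {4,5,7,8,9,10}->{4,5,7}; U {4,5,6,8}->{5,6,8}
Constraint 3 (W < Y) on D(W)={3,5,6,7} D(Y)={4,5,7}: W {3,5,6,7}->{3,5,6}
So after all 3 constraints: D(W) = {3,5,6}

Answer: {3,5,6}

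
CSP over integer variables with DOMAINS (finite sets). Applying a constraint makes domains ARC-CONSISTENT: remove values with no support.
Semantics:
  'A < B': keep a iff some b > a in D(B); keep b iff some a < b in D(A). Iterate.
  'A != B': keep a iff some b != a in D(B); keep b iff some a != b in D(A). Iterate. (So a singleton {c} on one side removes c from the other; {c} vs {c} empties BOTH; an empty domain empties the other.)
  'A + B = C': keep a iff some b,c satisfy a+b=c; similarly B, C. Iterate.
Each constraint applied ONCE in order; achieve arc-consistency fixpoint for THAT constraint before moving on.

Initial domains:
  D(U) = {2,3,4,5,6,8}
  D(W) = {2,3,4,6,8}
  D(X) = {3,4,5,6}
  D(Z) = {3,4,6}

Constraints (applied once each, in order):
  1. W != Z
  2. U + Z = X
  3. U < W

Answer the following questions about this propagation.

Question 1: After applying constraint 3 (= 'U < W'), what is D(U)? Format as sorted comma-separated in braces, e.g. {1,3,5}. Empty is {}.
Constraint 1 (W != Z) on D(W)={2,3,4,6,8} D(Z)={3,4,6}: no change
Constraint 2 (U + Z = X) on D(U)={2,3,4,5,6,8} D(Z)={3,4,6} D(X)={3,4,5,6}: U {2,3,4,5,6,8}->{2,3}; Z {3,4,6}->{3,4}; X {3,4,5,6}->{5,6}
Constraint 3 (U < W) on D(U)={2,3} D(W)={2,3,4,6,8}: W {2,3,4,6,8}->{3,4,6,8}
So after constraint 3: D(U) = {2,3}

Answer: {2,3}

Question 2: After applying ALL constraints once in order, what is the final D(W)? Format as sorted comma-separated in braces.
Constraint 1 (W != Z) on D(W)={2,3,4,6,8} D(Z)={3,4,6}: no change
Constraint 2 (U + Z = X) on D(U)={2,3,4,5,6,8} D(Z)={3,4,6} D(X)={3,4,5,6}: U {2,3,4,5,6,8}->{2,3}; Z {3,4,6}->{3,4}; X {3,4,5,6}->{5,6}
Constraint 3 (U < W) on D(U)={2,3} D(W)={2,3,4,6,8}: W {2,3,4,6,8}->{3,4,6,8}
So after all 3 constraints: D(W) = {3,4,6,8}

Answer: {3,4,6,8}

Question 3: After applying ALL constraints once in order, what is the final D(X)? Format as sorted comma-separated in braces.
Answer: {5,6}

Derivation:
Constraint 1 (W != Z) on D(W)={2,3,4,6,8} D(Z)={3,4,6}: no change
Constraint 2 (U + Z = X) on D(U)={2,3,4,5,6,8} D(Z)={3,4,6} D(X)={3,4,5,6}: U {2,3,4,5,6,8}->{2,3}; Z {3,4,6}->{3,4}; X {3,4,5,6}->{5,6}
Constraint 3 (U < W) on D(U)={2,3} D(W)={2,3,4,6,8}: W {2,3,4,6,8}->{3,4,6,8}
So after all 3 constraints: D(X) = {5,6}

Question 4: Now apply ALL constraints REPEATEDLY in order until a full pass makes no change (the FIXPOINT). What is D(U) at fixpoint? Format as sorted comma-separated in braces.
Answer: {2,3}

Derivation:
pass 0 (initial): D(U)={2,3,4,5,6,8}
pass 1: U {2,3,4,5,6,8}->{2,3}; W {2,3,4,6,8}->{3,4,6,8}; X {3,4,5,6}->{5,6}; Z {3,4,6}->{3,4}
pass 2: no change
Fixpoint after 2 passes: D(U) = {2,3}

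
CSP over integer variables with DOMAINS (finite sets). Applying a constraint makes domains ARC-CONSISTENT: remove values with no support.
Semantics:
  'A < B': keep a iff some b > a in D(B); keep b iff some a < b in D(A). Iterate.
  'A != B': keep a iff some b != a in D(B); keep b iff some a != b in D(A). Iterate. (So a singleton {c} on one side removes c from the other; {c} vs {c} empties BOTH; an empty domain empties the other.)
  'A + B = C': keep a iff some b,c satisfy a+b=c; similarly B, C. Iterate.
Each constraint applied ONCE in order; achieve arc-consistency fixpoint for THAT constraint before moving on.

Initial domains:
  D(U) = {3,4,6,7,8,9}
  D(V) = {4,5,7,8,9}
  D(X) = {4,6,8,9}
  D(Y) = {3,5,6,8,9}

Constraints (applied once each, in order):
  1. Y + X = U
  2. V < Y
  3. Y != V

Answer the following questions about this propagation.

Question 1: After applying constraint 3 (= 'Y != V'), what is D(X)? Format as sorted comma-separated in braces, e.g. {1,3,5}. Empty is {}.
Answer: {4,6}

Derivation:
Constraint 1 (Y + X = U) on D(Y)={3,5,6,8,9} D(X)={4,6,8,9} D(U)={3,4,6,7,8,9}: Y {3,5,6,8,9}->{3,5}; X {4,6,8,9}->{4,6}; U {3,4,6,7,8,9}->{7,9}
Constraint 2 (V < Y) on D(V)={4,5,7,8,9} D(Y)={3,5}: V {4,5,7,8,9}->{4}; Y {3,5}->{5}
Constraint 3 (Y != V) on D(Y)={5} D(V)={4}: no change
So after constraint 3: D(X) = {4,6}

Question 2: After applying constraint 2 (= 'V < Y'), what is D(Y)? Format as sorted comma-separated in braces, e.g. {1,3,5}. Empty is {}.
Answer: {5}

Derivation:
Constraint 1 (Y + X = U) on D(Y)={3,5,6,8,9} D(X)={4,6,8,9} D(U)={3,4,6,7,8,9}: Y {3,5,6,8,9}->{3,5}; X {4,6,8,9}->{4,6}; U {3,4,6,7,8,9}->{7,9}
Constraint 2 (V < Y) on D(V)={4,5,7,8,9} D(Y)={3,5}: V {4,5,7,8,9}->{4}; Y {3,5}->{5}
So after constraint 2: D(Y) = {5}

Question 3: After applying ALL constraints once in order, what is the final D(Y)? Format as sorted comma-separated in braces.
Answer: {5}

Derivation:
Constraint 1 (Y + X = U) on D(Y)={3,5,6,8,9} D(X)={4,6,8,9} D(U)={3,4,6,7,8,9}: Y {3,5,6,8,9}->{3,5}; X {4,6,8,9}->{4,6}; U {3,4,6,7,8,9}->{7,9}
Constraint 2 (V < Y) on D(V)={4,5,7,8,9} D(Y)={3,5}: V {4,5,7,8,9}->{4}; Y {3,5}->{5}
Constraint 3 (Y != V) on D(Y)={5} D(V)={4}: no change
So after all 3 constraints: D(Y) = {5}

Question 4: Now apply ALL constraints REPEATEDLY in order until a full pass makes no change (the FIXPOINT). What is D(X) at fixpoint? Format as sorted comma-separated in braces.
pass 0 (initial): D(X)={4,6,8,9}
pass 1: U {3,4,6,7,8,9}->{7,9}; V {4,5,7,8,9}->{4}; X {4,6,8,9}->{4,6}; Y {3,5,6,8,9}->{5}
pass 2: U {7,9}->{9}; X {4,6}->{4}
pass 3: no change
Fixpoint after 3 passes: D(X) = {4}

Answer: {4}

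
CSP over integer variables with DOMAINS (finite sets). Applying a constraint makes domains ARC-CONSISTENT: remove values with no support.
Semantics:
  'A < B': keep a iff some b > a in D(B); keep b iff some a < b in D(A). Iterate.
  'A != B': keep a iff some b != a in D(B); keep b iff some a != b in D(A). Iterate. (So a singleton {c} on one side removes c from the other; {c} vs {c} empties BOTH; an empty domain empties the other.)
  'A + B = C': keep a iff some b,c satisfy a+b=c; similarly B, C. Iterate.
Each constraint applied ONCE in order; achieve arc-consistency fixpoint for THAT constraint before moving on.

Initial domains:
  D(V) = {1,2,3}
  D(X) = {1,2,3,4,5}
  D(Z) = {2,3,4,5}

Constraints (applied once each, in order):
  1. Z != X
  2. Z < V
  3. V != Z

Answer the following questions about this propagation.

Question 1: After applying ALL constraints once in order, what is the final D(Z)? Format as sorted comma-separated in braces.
Answer: {2}

Derivation:
Constraint 1 (Z != X) on D(Z)={2,3,4,5} D(X)={1,2,3,4,5}: no change
Constraint 2 (Z < V) on D(Z)={2,3,4,5} D(V)={1,2,3}: Z {2,3,4,5}->{2}; V {1,2,3}->{3}
Constraint 3 (V != Z) on D(V)={3} D(Z)={2}: no change
So after all 3 constraints: D(Z) = {2}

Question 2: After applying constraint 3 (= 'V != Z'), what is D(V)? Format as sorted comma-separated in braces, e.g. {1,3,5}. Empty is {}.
Constraint 1 (Z != X) on D(Z)={2,3,4,5} D(X)={1,2,3,4,5}: no change
Constraint 2 (Z < V) on D(Z)={2,3,4,5} D(V)={1,2,3}: Z {2,3,4,5}->{2}; V {1,2,3}->{3}
Constraint 3 (V != Z) on D(V)={3} D(Z)={2}: no change
So after constraint 3: D(V) = {3}

Answer: {3}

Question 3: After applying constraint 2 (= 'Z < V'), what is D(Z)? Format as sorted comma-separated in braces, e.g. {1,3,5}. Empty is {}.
Constraint 1 (Z != X) on D(Z)={2,3,4,5} D(X)={1,2,3,4,5}: no change
Constraint 2 (Z < V) on D(Z)={2,3,4,5} D(V)={1,2,3}: Z {2,3,4,5}->{2}; V {1,2,3}->{3}
So after constraint 2: D(Z) = {2}

Answer: {2}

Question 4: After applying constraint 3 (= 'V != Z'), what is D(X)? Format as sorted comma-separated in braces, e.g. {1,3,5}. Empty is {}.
Answer: {1,2,3,4,5}

Derivation:
Constraint 1 (Z != X) on D(Z)={2,3,4,5} D(X)={1,2,3,4,5}: no change
Constraint 2 (Z < V) on D(Z)={2,3,4,5} D(V)={1,2,3}: Z {2,3,4,5}->{2}; V {1,2,3}->{3}
Constraint 3 (V != Z) on D(V)={3} D(Z)={2}: no change
So after constraint 3: D(X) = {1,2,3,4,5}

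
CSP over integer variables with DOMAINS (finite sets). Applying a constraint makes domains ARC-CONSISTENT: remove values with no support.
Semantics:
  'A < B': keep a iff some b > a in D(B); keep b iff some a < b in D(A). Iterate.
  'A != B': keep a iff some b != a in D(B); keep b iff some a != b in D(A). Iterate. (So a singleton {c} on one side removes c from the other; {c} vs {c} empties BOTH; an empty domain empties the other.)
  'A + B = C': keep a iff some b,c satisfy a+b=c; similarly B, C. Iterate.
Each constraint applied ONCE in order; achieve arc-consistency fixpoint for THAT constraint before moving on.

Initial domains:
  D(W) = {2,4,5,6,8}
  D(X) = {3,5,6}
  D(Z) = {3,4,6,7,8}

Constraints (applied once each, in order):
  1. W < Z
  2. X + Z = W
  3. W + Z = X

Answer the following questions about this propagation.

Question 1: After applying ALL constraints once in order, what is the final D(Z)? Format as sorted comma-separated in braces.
Constraint 1 (W < Z) on D(W)={2,4,5,6,8} D(Z)={3,4,6,7,8}: W {2,4,5,6,8}->{2,4,5,6}
Constraint 2 (X + Z = W) on D(X)={3,5,6} D(Z)={3,4,6,7,8} D(W)={2,4,5,6}: X {3,5,6}->{3}; Z {3,4,6,7,8}->{3}; W {2,4,5,6}->{6}
Constraint 3 (W + Z = X) on D(W)={6} D(Z)={3} D(X)={3}: W {6}->{}; Z {3}->{}; X {3}->{}
So after all 3 constraints: D(Z) = {}

Answer: {}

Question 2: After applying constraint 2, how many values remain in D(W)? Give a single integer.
Answer: 1

Derivation:
Constraint 1 (W < Z) on D(W)={2,4,5,6,8} D(Z)={3,4,6,7,8}: W {2,4,5,6,8}->{2,4,5,6}
Constraint 2 (X + Z = W) on D(X)={3,5,6} D(Z)={3,4,6,7,8} D(W)={2,4,5,6}: X {3,5,6}->{3}; Z {3,4,6,7,8}->{3}; W {2,4,5,6}->{6}
So after constraint 2: D(W)={6}, size = 1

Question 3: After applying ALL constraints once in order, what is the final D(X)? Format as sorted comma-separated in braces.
Constraint 1 (W < Z) on D(W)={2,4,5,6,8} D(Z)={3,4,6,7,8}: W {2,4,5,6,8}->{2,4,5,6}
Constraint 2 (X + Z = W) on D(X)={3,5,6} D(Z)={3,4,6,7,8} D(W)={2,4,5,6}: X {3,5,6}->{3}; Z {3,4,6,7,8}->{3}; W {2,4,5,6}->{6}
Constraint 3 (W + Z = X) on D(W)={6} D(Z)={3} D(X)={3}: W {6}->{}; Z {3}->{}; X {3}->{}
So after all 3 constraints: D(X) = {}

Answer: {}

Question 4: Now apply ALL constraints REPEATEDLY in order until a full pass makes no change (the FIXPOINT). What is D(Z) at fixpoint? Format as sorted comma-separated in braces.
pass 0 (initial): D(Z)={3,4,6,7,8}
pass 1: W {2,4,5,6,8}->{}; X {3,5,6}->{}; Z {3,4,6,7,8}->{}
pass 2: no change
Fixpoint after 2 passes: D(Z) = {}

Answer: {}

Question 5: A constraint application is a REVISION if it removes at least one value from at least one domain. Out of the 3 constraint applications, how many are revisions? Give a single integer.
Constraint 1 (W < Z) on D(W)={2,4,5,6,8} D(Z)={3,4,6,7,8}: W {2,4,5,6,8}->{2,4,5,6} => REVISION
Constraint 2 (X + Z = W) on D(X)={3,5,6} D(Z)={3,4,6,7,8} D(W)={2,4,5,6}: X {3,5,6}->{3}; Z {3,4,6,7,8}->{3}; W {2,4,5,6}->{6} => REVISION
Constraint 3 (W + Z = X) on D(W)={6} D(Z)={3} D(X)={3}: W {6}->{}; Z {3}->{}; X {3}->{} => REVISION
Total revisions = 3

Answer: 3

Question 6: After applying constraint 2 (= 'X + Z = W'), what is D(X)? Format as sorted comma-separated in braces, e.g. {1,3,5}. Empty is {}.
Answer: {3}

Derivation:
Constraint 1 (W < Z) on D(W)={2,4,5,6,8} D(Z)={3,4,6,7,8}: W {2,4,5,6,8}->{2,4,5,6}
Constraint 2 (X + Z = W) on D(X)={3,5,6} D(Z)={3,4,6,7,8} D(W)={2,4,5,6}: X {3,5,6}->{3}; Z {3,4,6,7,8}->{3}; W {2,4,5,6}->{6}
So after constraint 2: D(X) = {3}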